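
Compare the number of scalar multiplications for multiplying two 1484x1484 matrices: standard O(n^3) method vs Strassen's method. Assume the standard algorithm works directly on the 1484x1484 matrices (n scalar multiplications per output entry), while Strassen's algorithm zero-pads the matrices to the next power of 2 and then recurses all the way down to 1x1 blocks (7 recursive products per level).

Matrix multiplication for 1484x1484 matrices:

Strassen's algorithm requires power-of-2 dimensions. Pad 1484x1484 to 2048x2048 (next power of 2).

Standard algorithm: 1484^3 = 3268147904 multiplications
Strassen's algorithm: 7^(log2(2048)) = 7^11 = 1977326743 multiplications
Savings: 3268147904 - 1977326743 = 1290821161 multiplications

Standard: 3268147904 multiplications (1484^3). Strassen: 1977326743 multiplications (7^11, after padding to 2048x2048). Strassen reduces 8 recursive multiplications to 7 at each level.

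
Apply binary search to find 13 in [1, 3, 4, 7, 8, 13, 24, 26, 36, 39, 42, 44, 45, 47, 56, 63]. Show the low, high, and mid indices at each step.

Binary search for 13 in [1, 3, 4, 7, 8, 13, 24, 26, 36, 39, 42, 44, 45, 47, 56, 63]:

lo=0, hi=15, mid=7, arr[mid]=26 -> 26 > 13, search left half
lo=0, hi=6, mid=3, arr[mid]=7 -> 7 < 13, search right half
lo=4, hi=6, mid=5, arr[mid]=13 -> Found target at index 5!

Binary search finds 13 at index 5 after 3 comparisons. The search repeatedly halves the search space by comparing with the middle element.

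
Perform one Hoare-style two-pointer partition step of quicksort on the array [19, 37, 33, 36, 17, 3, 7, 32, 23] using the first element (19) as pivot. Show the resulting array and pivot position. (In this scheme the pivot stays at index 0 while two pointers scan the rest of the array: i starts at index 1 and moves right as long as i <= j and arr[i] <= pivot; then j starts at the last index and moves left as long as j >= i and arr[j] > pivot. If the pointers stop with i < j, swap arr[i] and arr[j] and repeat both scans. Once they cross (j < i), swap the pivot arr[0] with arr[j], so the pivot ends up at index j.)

Hoare-style two-pointer partition with pivot = 19:

Initial array: [19, 37, 33, 36, 17, 3, 7, 32, 23]

Pointers start at i = 1, j = 8.
i stops at index 1 (arr[1]=37 > 19), j stops at index 6 (arr[6]=7 <= 19): swap arr[1] and arr[6], array becomes [19, 7, 33, 36, 17, 3, 37, 32, 23]
i stops at index 2 (arr[2]=33 > 19), j stops at index 5 (arr[5]=3 <= 19): swap arr[2] and arr[5], array becomes [19, 7, 3, 36, 17, 33, 37, 32, 23]
i stops at index 3 (arr[3]=36 > 19), j stops at index 4 (arr[4]=17 <= 19): swap arr[3] and arr[4], array becomes [19, 7, 3, 17, 36, 33, 37, 32, 23]
i ends at 4, j ends at 3: the pointers have crossed (j < i), so scanning stops.

Swap pivot arr[0] with arr[3] to place pivot at position 3: [17, 7, 3, 19, 36, 33, 37, 32, 23]
Pivot position: 3

After partitioning with pivot 19, the array becomes [17, 7, 3, 19, 36, 33, 37, 32, 23]. The pivot is placed at index 3. All elements to the left of the pivot are <= 19, and all elements to the right are > 19.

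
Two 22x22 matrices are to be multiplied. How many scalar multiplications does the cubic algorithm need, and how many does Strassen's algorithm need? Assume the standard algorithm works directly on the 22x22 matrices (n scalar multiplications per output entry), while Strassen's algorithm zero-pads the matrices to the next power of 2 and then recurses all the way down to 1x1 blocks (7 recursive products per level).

Matrix multiplication for 22x22 matrices:

Strassen's algorithm requires power-of-2 dimensions. Pad 22x22 to 32x32 (next power of 2).

Standard algorithm: 22^3 = 10648 multiplications
Strassen's algorithm: 7^(log2(32)) = 7^5 = 16807 multiplications
Difference: 10648 - 16807 = -6159 (Strassen uses MORE here due to padding overhead — for small or just-over-power-of-2 n, padding can outweigh the per-level savings)

Standard: 10648 multiplications (22^3). Strassen: 16807 multiplications (7^5, after padding to 32x32). Strassen reduces 8 recursive multiplications to 7 at each level.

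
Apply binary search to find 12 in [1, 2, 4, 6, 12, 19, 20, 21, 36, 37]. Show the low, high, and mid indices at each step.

Binary search for 12 in [1, 2, 4, 6, 12, 19, 20, 21, 36, 37]:

lo=0, hi=9, mid=4, arr[mid]=12 -> Found target at index 4!

Binary search finds 12 at index 4 after 1 comparisons. The search repeatedly halves the search space by comparing with the middle element.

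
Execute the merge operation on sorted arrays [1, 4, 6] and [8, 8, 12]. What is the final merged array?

Merging process:

Compare 1 vs 8: take 1 from left. Merged: [1]
Compare 4 vs 8: take 4 from left. Merged: [1, 4]
Compare 6 vs 8: take 6 from left. Merged: [1, 4, 6]
Append remaining from right: [8, 8, 12]. Merged: [1, 4, 6, 8, 8, 12]

Final merged array: [1, 4, 6, 8, 8, 12]
Total comparisons: 3

The merged array is [1, 4, 6, 8, 8, 12], requiring 3 comparisons. The merge step runs in O(n) time where n is the total number of elements.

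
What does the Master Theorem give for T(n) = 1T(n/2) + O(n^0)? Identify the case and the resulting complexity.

Master Theorem for T(n) = 1T(n/2) + O(n^0):

a = 1, b = 2, c = 0
log_b(a) = log_2(1) = 0.0000

Case 2: c = 0 = log_2(1) = 0.0000
T(n) = O(n^0 log n) = O(log n)

For T(n) = 1T(n/2) + O(n^0): log_2(1) = 0.0000. This is Case 2 of the Master Theorem (c = log_b(a), equal work at all levels), giving O(log n).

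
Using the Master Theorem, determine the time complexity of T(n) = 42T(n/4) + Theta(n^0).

Master Theorem for T(n) = 42T(n/4) + O(n^0):

a = 42, b = 4, c = 0
log_b(a) = log_4(42) = 2.6962

Case 1: c = 0 < log_4(42) = 2.6962
T(n) = O(n^(log_4 42))

For T(n) = 42T(n/4) + O(n^0): log_4(42) = 2.6962. This is Case 1 of the Master Theorem (c < log_b(a), work dominated by leaves), giving O(n^(log_4 42)).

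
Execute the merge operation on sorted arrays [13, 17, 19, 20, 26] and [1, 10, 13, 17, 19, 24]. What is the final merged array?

Merging process:

Compare 13 vs 1: take 1 from right. Merged: [1]
Compare 13 vs 10: take 10 from right. Merged: [1, 10]
Compare 13 vs 13: take 13 from left. Merged: [1, 10, 13]
Compare 17 vs 13: take 13 from right. Merged: [1, 10, 13, 13]
Compare 17 vs 17: take 17 from left. Merged: [1, 10, 13, 13, 17]
Compare 19 vs 17: take 17 from right. Merged: [1, 10, 13, 13, 17, 17]
Compare 19 vs 19: take 19 from left. Merged: [1, 10, 13, 13, 17, 17, 19]
Compare 20 vs 19: take 19 from right. Merged: [1, 10, 13, 13, 17, 17, 19, 19]
Compare 20 vs 24: take 20 from left. Merged: [1, 10, 13, 13, 17, 17, 19, 19, 20]
Compare 26 vs 24: take 24 from right. Merged: [1, 10, 13, 13, 17, 17, 19, 19, 20, 24]
Append remaining from left: [26]. Merged: [1, 10, 13, 13, 17, 17, 19, 19, 20, 24, 26]

Final merged array: [1, 10, 13, 13, 17, 17, 19, 19, 20, 24, 26]
Total comparisons: 10

The merged array is [1, 10, 13, 13, 17, 17, 19, 19, 20, 24, 26], requiring 10 comparisons. The merge step runs in O(n) time where n is the total number of elements.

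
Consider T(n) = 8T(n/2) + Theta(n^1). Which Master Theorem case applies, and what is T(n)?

Master Theorem for T(n) = 8T(n/2) + O(n^1):

a = 8, b = 2, c = 1
log_b(a) = log_2(8) = 3.0000

Case 1: c = 1 < log_2(8) = 3.0000
T(n) = O(n^(log_2 8)) = O(n^3)

For T(n) = 8T(n/2) + O(n^1): log_2(8) = 3.0000. This is Case 1 of the Master Theorem (c < log_b(a), work dominated by leaves), giving O(n^3).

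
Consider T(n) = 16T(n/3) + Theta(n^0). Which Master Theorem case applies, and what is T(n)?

Master Theorem for T(n) = 16T(n/3) + O(n^0):

a = 16, b = 3, c = 0
log_b(a) = log_3(16) = 2.5237

Case 1: c = 0 < log_3(16) = 2.5237
T(n) = O(n^(log_3 16))

For T(n) = 16T(n/3) + O(n^0): log_3(16) = 2.5237. This is Case 1 of the Master Theorem (c < log_b(a), work dominated by leaves), giving O(n^(log_3 16)).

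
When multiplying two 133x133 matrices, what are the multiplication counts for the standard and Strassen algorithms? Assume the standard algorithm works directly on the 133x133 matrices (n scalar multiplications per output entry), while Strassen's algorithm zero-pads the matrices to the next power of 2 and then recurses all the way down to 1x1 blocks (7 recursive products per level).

Matrix multiplication for 133x133 matrices:

Strassen's algorithm requires power-of-2 dimensions. Pad 133x133 to 256x256 (next power of 2).

Standard algorithm: 133^3 = 2352637 multiplications
Strassen's algorithm: 7^(log2(256)) = 7^8 = 5764801 multiplications
Difference: 2352637 - 5764801 = -3412164 (Strassen uses MORE here due to padding overhead — for small or just-over-power-of-2 n, padding can outweigh the per-level savings)

Standard: 2352637 multiplications (133^3). Strassen: 5764801 multiplications (7^8, after padding to 256x256). Strassen reduces 8 recursive multiplications to 7 at each level.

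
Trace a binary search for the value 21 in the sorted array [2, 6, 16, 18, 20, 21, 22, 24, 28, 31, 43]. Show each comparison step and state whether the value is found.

Binary search for 21 in [2, 6, 16, 18, 20, 21, 22, 24, 28, 31, 43]:

lo=0, hi=10, mid=5, arr[mid]=21 -> Found target at index 5!

Binary search finds 21 at index 5 after 1 comparisons. The search repeatedly halves the search space by comparing with the middle element.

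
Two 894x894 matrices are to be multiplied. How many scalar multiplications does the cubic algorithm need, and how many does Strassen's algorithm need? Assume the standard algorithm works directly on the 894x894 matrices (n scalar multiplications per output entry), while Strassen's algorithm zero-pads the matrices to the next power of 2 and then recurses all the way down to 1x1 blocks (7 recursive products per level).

Matrix multiplication for 894x894 matrices:

Strassen's algorithm requires power-of-2 dimensions. Pad 894x894 to 1024x1024 (next power of 2).

Standard algorithm: 894^3 = 714516984 multiplications
Strassen's algorithm: 7^(log2(1024)) = 7^10 = 282475249 multiplications
Savings: 714516984 - 282475249 = 432041735 multiplications

Standard: 714516984 multiplications (894^3). Strassen: 282475249 multiplications (7^10, after padding to 1024x1024). Strassen reduces 8 recursive multiplications to 7 at each level.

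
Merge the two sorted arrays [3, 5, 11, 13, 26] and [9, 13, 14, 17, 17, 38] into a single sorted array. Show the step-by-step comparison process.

Merging process:

Compare 3 vs 9: take 3 from left. Merged: [3]
Compare 5 vs 9: take 5 from left. Merged: [3, 5]
Compare 11 vs 9: take 9 from right. Merged: [3, 5, 9]
Compare 11 vs 13: take 11 from left. Merged: [3, 5, 9, 11]
Compare 13 vs 13: take 13 from left. Merged: [3, 5, 9, 11, 13]
Compare 26 vs 13: take 13 from right. Merged: [3, 5, 9, 11, 13, 13]
Compare 26 vs 14: take 14 from right. Merged: [3, 5, 9, 11, 13, 13, 14]
Compare 26 vs 17: take 17 from right. Merged: [3, 5, 9, 11, 13, 13, 14, 17]
Compare 26 vs 17: take 17 from right. Merged: [3, 5, 9, 11, 13, 13, 14, 17, 17]
Compare 26 vs 38: take 26 from left. Merged: [3, 5, 9, 11, 13, 13, 14, 17, 17, 26]
Append remaining from right: [38]. Merged: [3, 5, 9, 11, 13, 13, 14, 17, 17, 26, 38]

Final merged array: [3, 5, 9, 11, 13, 13, 14, 17, 17, 26, 38]
Total comparisons: 10

The merged array is [3, 5, 9, 11, 13, 13, 14, 17, 17, 26, 38], requiring 10 comparisons. The merge step runs in O(n) time where n is the total number of elements.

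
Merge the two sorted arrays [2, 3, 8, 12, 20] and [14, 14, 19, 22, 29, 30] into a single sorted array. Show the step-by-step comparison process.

Merging process:

Compare 2 vs 14: take 2 from left. Merged: [2]
Compare 3 vs 14: take 3 from left. Merged: [2, 3]
Compare 8 vs 14: take 8 from left. Merged: [2, 3, 8]
Compare 12 vs 14: take 12 from left. Merged: [2, 3, 8, 12]
Compare 20 vs 14: take 14 from right. Merged: [2, 3, 8, 12, 14]
Compare 20 vs 14: take 14 from right. Merged: [2, 3, 8, 12, 14, 14]
Compare 20 vs 19: take 19 from right. Merged: [2, 3, 8, 12, 14, 14, 19]
Compare 20 vs 22: take 20 from left. Merged: [2, 3, 8, 12, 14, 14, 19, 20]
Append remaining from right: [22, 29, 30]. Merged: [2, 3, 8, 12, 14, 14, 19, 20, 22, 29, 30]

Final merged array: [2, 3, 8, 12, 14, 14, 19, 20, 22, 29, 30]
Total comparisons: 8

The merged array is [2, 3, 8, 12, 14, 14, 19, 20, 22, 29, 30], requiring 8 comparisons. The merge step runs in O(n) time where n is the total number of elements.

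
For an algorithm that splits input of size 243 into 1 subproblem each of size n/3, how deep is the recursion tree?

For divide and conquer with division factor 3:

Problem sizes at each level:
Level 0: 243
Level 1: 81
Level 2: 27
Level 3: 9
Level 4: 3
Level 5: 1

The root is level 0 and the size-1 base case is level 5 (the tree spans levels 0 through 5, i.e. 6 levels counting the root), so the depth is the number of divisions: log_3(243) = 5

The recursion tree depth is log_3(243) = 5. At each level, the problem size is divided by 3, so it takes 5 divisions to reduce to a base case of size 1. The algorithm makes 1 recursive call at each level.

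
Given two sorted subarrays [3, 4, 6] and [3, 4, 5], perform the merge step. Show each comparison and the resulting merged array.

Merging process:

Compare 3 vs 3: take 3 from left. Merged: [3]
Compare 4 vs 3: take 3 from right. Merged: [3, 3]
Compare 4 vs 4: take 4 from left. Merged: [3, 3, 4]
Compare 6 vs 4: take 4 from right. Merged: [3, 3, 4, 4]
Compare 6 vs 5: take 5 from right. Merged: [3, 3, 4, 4, 5]
Append remaining from left: [6]. Merged: [3, 3, 4, 4, 5, 6]

Final merged array: [3, 3, 4, 4, 5, 6]
Total comparisons: 5

The merged array is [3, 3, 4, 4, 5, 6], requiring 5 comparisons. The merge step runs in O(n) time where n is the total number of elements.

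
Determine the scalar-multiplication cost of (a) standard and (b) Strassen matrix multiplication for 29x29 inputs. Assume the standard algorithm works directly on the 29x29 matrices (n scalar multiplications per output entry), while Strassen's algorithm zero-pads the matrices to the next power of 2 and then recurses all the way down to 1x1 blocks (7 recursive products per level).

Matrix multiplication for 29x29 matrices:

Strassen's algorithm requires power-of-2 dimensions. Pad 29x29 to 32x32 (next power of 2).

Standard algorithm: 29^3 = 24389 multiplications
Strassen's algorithm: 7^(log2(32)) = 7^5 = 16807 multiplications
Savings: 24389 - 16807 = 7582 multiplications

Standard: 24389 multiplications (29^3). Strassen: 16807 multiplications (7^5, after padding to 32x32). Strassen reduces 8 recursive multiplications to 7 at each level.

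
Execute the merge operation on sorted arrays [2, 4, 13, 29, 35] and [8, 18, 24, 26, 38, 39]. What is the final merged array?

Merging process:

Compare 2 vs 8: take 2 from left. Merged: [2]
Compare 4 vs 8: take 4 from left. Merged: [2, 4]
Compare 13 vs 8: take 8 from right. Merged: [2, 4, 8]
Compare 13 vs 18: take 13 from left. Merged: [2, 4, 8, 13]
Compare 29 vs 18: take 18 from right. Merged: [2, 4, 8, 13, 18]
Compare 29 vs 24: take 24 from right. Merged: [2, 4, 8, 13, 18, 24]
Compare 29 vs 26: take 26 from right. Merged: [2, 4, 8, 13, 18, 24, 26]
Compare 29 vs 38: take 29 from left. Merged: [2, 4, 8, 13, 18, 24, 26, 29]
Compare 35 vs 38: take 35 from left. Merged: [2, 4, 8, 13, 18, 24, 26, 29, 35]
Append remaining from right: [38, 39]. Merged: [2, 4, 8, 13, 18, 24, 26, 29, 35, 38, 39]

Final merged array: [2, 4, 8, 13, 18, 24, 26, 29, 35, 38, 39]
Total comparisons: 9

The merged array is [2, 4, 8, 13, 18, 24, 26, 29, 35, 38, 39], requiring 9 comparisons. The merge step runs in O(n) time where n is the total number of elements.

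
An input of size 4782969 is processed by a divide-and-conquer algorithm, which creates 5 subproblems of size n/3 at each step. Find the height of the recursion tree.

For divide and conquer with division factor 3:

Problem sizes at each level:
Level 0: 4782969
Level 1: 1594323
Level 2: 531441
Level 3: 177147
Level 4: 59049
Level 5: 19683
Level 6: 6561
Level 7: 2187
Level 8: 729
Level 9: 243
Level 10: 81
Level 11: 27
Level 12: 9
Level 13: 3
Level 14: 1

The root is level 0 and the size-1 base case is level 14 (the tree spans levels 0 through 14, i.e. 15 levels counting the root), so the depth is the number of divisions: log_3(4782969) = 14

The recursion tree depth is log_3(4782969) = 14. At each level, the problem size is divided by 3, so it takes 14 divisions to reduce to a base case of size 1. The algorithm makes 5 recursive calls at each level.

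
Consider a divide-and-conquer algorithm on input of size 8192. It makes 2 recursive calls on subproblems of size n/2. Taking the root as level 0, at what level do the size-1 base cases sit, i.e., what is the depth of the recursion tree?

For divide and conquer with division factor 2:

Problem sizes at each level:
Level 0: 8192
Level 1: 4096
Level 2: 2048
Level 3: 1024
Level 4: 512
Level 5: 256
Level 6: 128
Level 7: 64
Level 8: 32
Level 9: 16
Level 10: 8
Level 11: 4
Level 12: 2
Level 13: 1

The root is level 0 and the size-1 base case is level 13 (the tree spans levels 0 through 13, i.e. 14 levels counting the root), so the depth is the number of divisions: log_2(8192) = 13

The recursion tree depth is log_2(8192) = 13. At each level, the problem size is divided by 2, so it takes 13 divisions to reduce to a base case of size 1. The algorithm makes 2 recursive calls at each level.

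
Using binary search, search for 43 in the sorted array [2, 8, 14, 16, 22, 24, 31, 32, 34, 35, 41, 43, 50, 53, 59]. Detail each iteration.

Binary search for 43 in [2, 8, 14, 16, 22, 24, 31, 32, 34, 35, 41, 43, 50, 53, 59]:

lo=0, hi=14, mid=7, arr[mid]=32 -> 32 < 43, search right half
lo=8, hi=14, mid=11, arr[mid]=43 -> Found target at index 11!

Binary search finds 43 at index 11 after 2 comparisons. The search repeatedly halves the search space by comparing with the middle element.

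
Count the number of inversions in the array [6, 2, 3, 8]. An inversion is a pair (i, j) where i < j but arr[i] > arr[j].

Finding inversions in [6, 2, 3, 8]:

(0, 1): arr[0]=6 > arr[1]=2
(0, 2): arr[0]=6 > arr[2]=3

Total inversions: 2

The array has 2 inversion(s): (0,1), (0,2). Each pair (i,j) satisfies i < j and arr[i] > arr[j].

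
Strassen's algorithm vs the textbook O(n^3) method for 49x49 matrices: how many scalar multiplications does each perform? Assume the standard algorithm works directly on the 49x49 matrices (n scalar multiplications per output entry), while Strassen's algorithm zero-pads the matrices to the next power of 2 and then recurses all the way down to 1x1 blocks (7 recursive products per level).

Matrix multiplication for 49x49 matrices:

Strassen's algorithm requires power-of-2 dimensions. Pad 49x49 to 64x64 (next power of 2).

Standard algorithm: 49^3 = 117649 multiplications
Strassen's algorithm: 7^(log2(64)) = 7^6 = 117649 multiplications
Savings: 117649 - 117649 = 0 multiplications

Standard: 117649 multiplications (49^3). Strassen: 117649 multiplications (7^6, after padding to 64x64). Strassen reduces 8 recursive multiplications to 7 at each level.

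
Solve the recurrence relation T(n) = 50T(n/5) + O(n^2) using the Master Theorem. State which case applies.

Master Theorem for T(n) = 50T(n/5) + O(n^2):

a = 50, b = 5, c = 2
log_b(a) = log_5(50) = 2.4307

Case 1: c = 2 < log_5(50) = 2.4307
T(n) = O(n^(log_5 50))

For T(n) = 50T(n/5) + O(n^2): log_5(50) = 2.4307. This is Case 1 of the Master Theorem (c < log_b(a), work dominated by leaves), giving O(n^(log_5 50)).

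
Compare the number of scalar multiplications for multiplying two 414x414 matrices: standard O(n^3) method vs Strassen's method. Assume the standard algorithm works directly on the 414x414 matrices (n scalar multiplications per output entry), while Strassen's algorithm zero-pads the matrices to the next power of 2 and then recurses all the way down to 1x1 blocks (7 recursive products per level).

Matrix multiplication for 414x414 matrices:

Strassen's algorithm requires power-of-2 dimensions. Pad 414x414 to 512x512 (next power of 2).

Standard algorithm: 414^3 = 70957944 multiplications
Strassen's algorithm: 7^(log2(512)) = 7^9 = 40353607 multiplications
Savings: 70957944 - 40353607 = 30604337 multiplications

Standard: 70957944 multiplications (414^3). Strassen: 40353607 multiplications (7^9, after padding to 512x512). Strassen reduces 8 recursive multiplications to 7 at each level.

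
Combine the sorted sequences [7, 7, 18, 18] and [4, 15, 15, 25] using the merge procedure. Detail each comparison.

Merging process:

Compare 7 vs 4: take 4 from right. Merged: [4]
Compare 7 vs 15: take 7 from left. Merged: [4, 7]
Compare 7 vs 15: take 7 from left. Merged: [4, 7, 7]
Compare 18 vs 15: take 15 from right. Merged: [4, 7, 7, 15]
Compare 18 vs 15: take 15 from right. Merged: [4, 7, 7, 15, 15]
Compare 18 vs 25: take 18 from left. Merged: [4, 7, 7, 15, 15, 18]
Compare 18 vs 25: take 18 from left. Merged: [4, 7, 7, 15, 15, 18, 18]
Append remaining from right: [25]. Merged: [4, 7, 7, 15, 15, 18, 18, 25]

Final merged array: [4, 7, 7, 15, 15, 18, 18, 25]
Total comparisons: 7

The merged array is [4, 7, 7, 15, 15, 18, 18, 25], requiring 7 comparisons. The merge step runs in O(n) time where n is the total number of elements.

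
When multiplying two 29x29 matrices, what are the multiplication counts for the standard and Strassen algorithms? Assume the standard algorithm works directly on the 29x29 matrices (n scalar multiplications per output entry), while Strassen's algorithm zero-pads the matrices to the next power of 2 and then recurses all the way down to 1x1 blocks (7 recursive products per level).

Matrix multiplication for 29x29 matrices:

Strassen's algorithm requires power-of-2 dimensions. Pad 29x29 to 32x32 (next power of 2).

Standard algorithm: 29^3 = 24389 multiplications
Strassen's algorithm: 7^(log2(32)) = 7^5 = 16807 multiplications
Savings: 24389 - 16807 = 7582 multiplications

Standard: 24389 multiplications (29^3). Strassen: 16807 multiplications (7^5, after padding to 32x32). Strassen reduces 8 recursive multiplications to 7 at each level.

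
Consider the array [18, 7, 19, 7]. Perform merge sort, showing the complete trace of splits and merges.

Merge sort trace:

Split: [18, 7, 19, 7] -> [18, 7] and [19, 7]
  Split: [18, 7] -> [18] and [7]
  Merge: [18] + [7] -> [7, 18]
  Split: [19, 7] -> [19] and [7]
  Merge: [19] + [7] -> [7, 19]
Merge: [7, 18] + [7, 19] -> [7, 7, 18, 19]

Final sorted array: [7, 7, 18, 19]

The merge sort proceeds by recursively splitting the array and merging sorted halves.
After all merges, the sorted array is [7, 7, 18, 19].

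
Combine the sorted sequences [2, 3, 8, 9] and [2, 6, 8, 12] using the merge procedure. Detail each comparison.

Merging process:

Compare 2 vs 2: take 2 from left. Merged: [2]
Compare 3 vs 2: take 2 from right. Merged: [2, 2]
Compare 3 vs 6: take 3 from left. Merged: [2, 2, 3]
Compare 8 vs 6: take 6 from right. Merged: [2, 2, 3, 6]
Compare 8 vs 8: take 8 from left. Merged: [2, 2, 3, 6, 8]
Compare 9 vs 8: take 8 from right. Merged: [2, 2, 3, 6, 8, 8]
Compare 9 vs 12: take 9 from left. Merged: [2, 2, 3, 6, 8, 8, 9]
Append remaining from right: [12]. Merged: [2, 2, 3, 6, 8, 8, 9, 12]

Final merged array: [2, 2, 3, 6, 8, 8, 9, 12]
Total comparisons: 7

The merged array is [2, 2, 3, 6, 8, 8, 9, 12], requiring 7 comparisons. The merge step runs in O(n) time where n is the total number of elements.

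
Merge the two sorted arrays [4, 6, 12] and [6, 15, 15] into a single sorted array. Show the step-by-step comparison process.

Merging process:

Compare 4 vs 6: take 4 from left. Merged: [4]
Compare 6 vs 6: take 6 from left. Merged: [4, 6]
Compare 12 vs 6: take 6 from right. Merged: [4, 6, 6]
Compare 12 vs 15: take 12 from left. Merged: [4, 6, 6, 12]
Append remaining from right: [15, 15]. Merged: [4, 6, 6, 12, 15, 15]

Final merged array: [4, 6, 6, 12, 15, 15]
Total comparisons: 4

The merged array is [4, 6, 6, 12, 15, 15], requiring 4 comparisons. The merge step runs in O(n) time where n is the total number of elements.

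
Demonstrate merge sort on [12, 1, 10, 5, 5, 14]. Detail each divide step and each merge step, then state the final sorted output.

Merge sort trace:

Split: [12, 1, 10, 5, 5, 14] -> [12, 1, 10] and [5, 5, 14]
  Split: [12, 1, 10] -> [12] and [1, 10]
    Split: [1, 10] -> [1] and [10]
    Merge: [1] + [10] -> [1, 10]
  Merge: [12] + [1, 10] -> [1, 10, 12]
  Split: [5, 5, 14] -> [5] and [5, 14]
    Split: [5, 14] -> [5] and [14]
    Merge: [5] + [14] -> [5, 14]
  Merge: [5] + [5, 14] -> [5, 5, 14]
Merge: [1, 10, 12] + [5, 5, 14] -> [1, 5, 5, 10, 12, 14]

Final sorted array: [1, 5, 5, 10, 12, 14]

The merge sort proceeds by recursively splitting the array and merging sorted halves.
After all merges, the sorted array is [1, 5, 5, 10, 12, 14].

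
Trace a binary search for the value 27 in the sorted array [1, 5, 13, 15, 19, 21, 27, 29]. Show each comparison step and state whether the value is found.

Binary search for 27 in [1, 5, 13, 15, 19, 21, 27, 29]:

lo=0, hi=7, mid=3, arr[mid]=15 -> 15 < 27, search right half
lo=4, hi=7, mid=5, arr[mid]=21 -> 21 < 27, search right half
lo=6, hi=7, mid=6, arr[mid]=27 -> Found target at index 6!

Binary search finds 27 at index 6 after 3 comparisons. The search repeatedly halves the search space by comparing with the middle element.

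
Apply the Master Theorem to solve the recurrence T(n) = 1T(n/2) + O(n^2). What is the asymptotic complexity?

Master Theorem for T(n) = 1T(n/2) + O(n^2):

a = 1, b = 2, c = 2
log_b(a) = log_2(1) = 0.0000

Case 3: c = 2 > log_2(1) = 0.0000
T(n) = O(n^2) = O(n^2)

For T(n) = 1T(n/2) + O(n^2): log_2(1) = 0.0000. This is Case 3 of the Master Theorem (c > log_b(a), work dominated by root), giving O(n^2).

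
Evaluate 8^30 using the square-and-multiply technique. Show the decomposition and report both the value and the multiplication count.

Computing 8^30 by squaring (build up from 8^1; each line after the first costs one multiplication):

8^1 = 8
8^2 = (8^1)^2 = 8^2 = 64
8^3 = 8 * 8^2 = 8 * 64 = 512
8^6 = (8^3)^2 = 512^2 = 262144
8^7 = 8 * 8^6 = 8 * 262144 = 2097152
8^14 = (8^7)^2 = 2097152^2 = 4398046511104
8^15 = 8 * 8^14 = 8 * 4398046511104 = 35184372088832
8^30 = (8^15)^2 = 35184372088832^2 = 1237940039285380274899124224

Result: 1237940039285380274899124224
Multiplications needed: 7 (7 lines after 8^1)

8^30 = 1237940039285380274899124224. Using exponentiation by squaring, this requires 7 multiplications. The key idea: if the exponent is even, square the half-power; if odd, multiply by the base once.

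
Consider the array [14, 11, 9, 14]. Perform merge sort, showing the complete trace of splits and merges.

Merge sort trace:

Split: [14, 11, 9, 14] -> [14, 11] and [9, 14]
  Split: [14, 11] -> [14] and [11]
  Merge: [14] + [11] -> [11, 14]
  Split: [9, 14] -> [9] and [14]
  Merge: [9] + [14] -> [9, 14]
Merge: [11, 14] + [9, 14] -> [9, 11, 14, 14]

Final sorted array: [9, 11, 14, 14]

The merge sort proceeds by recursively splitting the array and merging sorted halves.
After all merges, the sorted array is [9, 11, 14, 14].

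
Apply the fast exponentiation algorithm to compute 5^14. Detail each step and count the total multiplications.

Computing 5^14 by squaring (build up from 5^1; each line after the first costs one multiplication):

5^1 = 5
5^2 = (5^1)^2 = 5^2 = 25
5^3 = 5 * 5^2 = 5 * 25 = 125
5^6 = (5^3)^2 = 125^2 = 15625
5^7 = 5 * 5^6 = 5 * 15625 = 78125
5^14 = (5^7)^2 = 78125^2 = 6103515625

Result: 6103515625
Multiplications needed: 5 (5 lines after 5^1)

5^14 = 6103515625. Using exponentiation by squaring, this requires 5 multiplications. The key idea: if the exponent is even, square the half-power; if odd, multiply by the base once.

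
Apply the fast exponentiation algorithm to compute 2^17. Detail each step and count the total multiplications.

Computing 2^17 by squaring (build up from 2^1; each line after the first costs one multiplication):

2^1 = 2
2^2 = (2^1)^2 = 2^2 = 4
2^4 = (2^2)^2 = 4^2 = 16
2^8 = (2^4)^2 = 16^2 = 256
2^16 = (2^8)^2 = 256^2 = 65536
2^17 = 2 * 2^16 = 2 * 65536 = 131072

Result: 131072
Multiplications needed: 5 (5 lines after 2^1)

2^17 = 131072. Using exponentiation by squaring, this requires 5 multiplications. The key idea: if the exponent is even, square the half-power; if odd, multiply by the base once.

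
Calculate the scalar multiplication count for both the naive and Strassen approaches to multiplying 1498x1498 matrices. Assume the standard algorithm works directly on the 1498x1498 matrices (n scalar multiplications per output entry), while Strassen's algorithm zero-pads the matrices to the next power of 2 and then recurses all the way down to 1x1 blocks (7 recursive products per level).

Matrix multiplication for 1498x1498 matrices:

Strassen's algorithm requires power-of-2 dimensions. Pad 1498x1498 to 2048x2048 (next power of 2).

Standard algorithm: 1498^3 = 3361517992 multiplications
Strassen's algorithm: 7^(log2(2048)) = 7^11 = 1977326743 multiplications
Savings: 3361517992 - 1977326743 = 1384191249 multiplications

Standard: 3361517992 multiplications (1498^3). Strassen: 1977326743 multiplications (7^11, after padding to 2048x2048). Strassen reduces 8 recursive multiplications to 7 at each level.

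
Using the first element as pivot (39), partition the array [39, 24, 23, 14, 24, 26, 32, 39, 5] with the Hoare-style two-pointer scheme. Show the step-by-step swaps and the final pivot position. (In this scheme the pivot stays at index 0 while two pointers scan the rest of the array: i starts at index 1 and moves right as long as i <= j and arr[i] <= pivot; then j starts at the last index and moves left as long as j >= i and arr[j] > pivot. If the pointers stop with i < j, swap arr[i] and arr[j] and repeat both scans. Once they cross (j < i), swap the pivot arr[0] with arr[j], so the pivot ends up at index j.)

Hoare-style two-pointer partition with pivot = 39:

Initial array: [39, 24, 23, 14, 24, 26, 32, 39, 5]

Pointers start at i = 1, j = 8.
i ends at 9, j ends at 8: the pointers have crossed (j < i), so scanning stops.

Swap pivot arr[0] with arr[8] to place pivot at position 8: [5, 24, 23, 14, 24, 26, 32, 39, 39]
Pivot position: 8

After partitioning with pivot 39, the array becomes [5, 24, 23, 14, 24, 26, 32, 39, 39]. The pivot is placed at index 8. All elements to the left of the pivot are <= 39, and all elements to the right are > 39.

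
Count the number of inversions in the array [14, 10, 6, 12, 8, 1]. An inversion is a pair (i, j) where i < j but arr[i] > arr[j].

Finding inversions in [14, 10, 6, 12, 8, 1]:

(0, 1): arr[0]=14 > arr[1]=10
(0, 2): arr[0]=14 > arr[2]=6
(0, 3): arr[0]=14 > arr[3]=12
(0, 4): arr[0]=14 > arr[4]=8
(0, 5): arr[0]=14 > arr[5]=1
(1, 2): arr[1]=10 > arr[2]=6
(1, 4): arr[1]=10 > arr[4]=8
(1, 5): arr[1]=10 > arr[5]=1
(2, 5): arr[2]=6 > arr[5]=1
(3, 4): arr[3]=12 > arr[4]=8
(3, 5): arr[3]=12 > arr[5]=1
(4, 5): arr[4]=8 > arr[5]=1

Total inversions: 12

The array has 12 inversion(s): (0,1), (0,2), (0,3), (0,4), (0,5), (1,2), (1,4), (1,5), (2,5), (3,4), (3,5), (4,5). Each pair (i,j) satisfies i < j and arr[i] > arr[j].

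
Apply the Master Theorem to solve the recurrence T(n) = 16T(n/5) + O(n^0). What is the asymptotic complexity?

Master Theorem for T(n) = 16T(n/5) + O(n^0):

a = 16, b = 5, c = 0
log_b(a) = log_5(16) = 1.7227

Case 1: c = 0 < log_5(16) = 1.7227
T(n) = O(n^(log_5 16))

For T(n) = 16T(n/5) + O(n^0): log_5(16) = 1.7227. This is Case 1 of the Master Theorem (c < log_b(a), work dominated by leaves), giving O(n^(log_5 16)).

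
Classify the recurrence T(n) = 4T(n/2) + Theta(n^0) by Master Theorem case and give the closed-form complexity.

Master Theorem for T(n) = 4T(n/2) + O(n^0):

a = 4, b = 2, c = 0
log_b(a) = log_2(4) = 2.0000

Case 1: c = 0 < log_2(4) = 2.0000
T(n) = O(n^(log_2 4)) = O(n^2)

For T(n) = 4T(n/2) + O(n^0): log_2(4) = 2.0000. This is Case 1 of the Master Theorem (c < log_b(a), work dominated by leaves), giving O(n^2).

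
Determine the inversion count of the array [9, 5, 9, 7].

Finding inversions in [9, 5, 9, 7]:

(0, 1): arr[0]=9 > arr[1]=5
(0, 3): arr[0]=9 > arr[3]=7
(2, 3): arr[2]=9 > arr[3]=7

Total inversions: 3

The array has 3 inversion(s): (0,1), (0,3), (2,3). Each pair (i,j) satisfies i < j and arr[i] > arr[j].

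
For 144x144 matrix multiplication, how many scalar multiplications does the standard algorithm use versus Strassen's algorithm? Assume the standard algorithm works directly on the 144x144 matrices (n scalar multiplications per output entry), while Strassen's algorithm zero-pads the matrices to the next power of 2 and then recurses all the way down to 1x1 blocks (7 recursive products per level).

Matrix multiplication for 144x144 matrices:

Strassen's algorithm requires power-of-2 dimensions. Pad 144x144 to 256x256 (next power of 2).

Standard algorithm: 144^3 = 2985984 multiplications
Strassen's algorithm: 7^(log2(256)) = 7^8 = 5764801 multiplications
Difference: 2985984 - 5764801 = -2778817 (Strassen uses MORE here due to padding overhead — for small or just-over-power-of-2 n, padding can outweigh the per-level savings)

Standard: 2985984 multiplications (144^3). Strassen: 5764801 multiplications (7^8, after padding to 256x256). Strassen reduces 8 recursive multiplications to 7 at each level.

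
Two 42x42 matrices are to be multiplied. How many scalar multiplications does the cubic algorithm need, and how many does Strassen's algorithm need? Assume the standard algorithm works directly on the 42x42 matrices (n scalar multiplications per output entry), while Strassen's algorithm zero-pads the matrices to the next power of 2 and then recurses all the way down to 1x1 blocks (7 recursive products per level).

Matrix multiplication for 42x42 matrices:

Strassen's algorithm requires power-of-2 dimensions. Pad 42x42 to 64x64 (next power of 2).

Standard algorithm: 42^3 = 74088 multiplications
Strassen's algorithm: 7^(log2(64)) = 7^6 = 117649 multiplications
Difference: 74088 - 117649 = -43561 (Strassen uses MORE here due to padding overhead — for small or just-over-power-of-2 n, padding can outweigh the per-level savings)

Standard: 74088 multiplications (42^3). Strassen: 117649 multiplications (7^6, after padding to 64x64). Strassen reduces 8 recursive multiplications to 7 at each level.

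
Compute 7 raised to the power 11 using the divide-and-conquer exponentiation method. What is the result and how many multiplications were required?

Computing 7^11 by squaring (build up from 7^1; each line after the first costs one multiplication):

7^1 = 7
7^2 = (7^1)^2 = 7^2 = 49
7^4 = (7^2)^2 = 49^2 = 2401
7^5 = 7 * 7^4 = 7 * 2401 = 16807
7^10 = (7^5)^2 = 16807^2 = 282475249
7^11 = 7 * 7^10 = 7 * 282475249 = 1977326743

Result: 1977326743
Multiplications needed: 5 (5 lines after 7^1)

7^11 = 1977326743. Using exponentiation by squaring, this requires 5 multiplications. The key idea: if the exponent is even, square the half-power; if odd, multiply by the base once.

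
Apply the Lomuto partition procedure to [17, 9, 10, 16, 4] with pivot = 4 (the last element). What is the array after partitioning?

Lomuto partition with pivot = 4:

Initial array: [17, 9, 10, 16, 4]

arr[0]=17 > 4: no swap
arr[1]=9 > 4: no swap
arr[2]=10 > 4: no swap
arr[3]=16 > 4: no swap

Place pivot at position 0: [4, 9, 10, 16, 17]
Pivot position: 0

After partitioning with pivot 4, the array becomes [4, 9, 10, 16, 17]. The pivot is placed at index 0. All elements to the left of the pivot are <= 4, and all elements to the right are > 4.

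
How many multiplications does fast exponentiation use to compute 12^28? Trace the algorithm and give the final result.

Computing 12^28 by squaring (build up from 12^1; each line after the first costs one multiplication):

12^1 = 12
12^2 = (12^1)^2 = 12^2 = 144
12^3 = 12 * 12^2 = 12 * 144 = 1728
12^6 = (12^3)^2 = 1728^2 = 2985984
12^7 = 12 * 12^6 = 12 * 2985984 = 35831808
12^14 = (12^7)^2 = 35831808^2 = 1283918464548864
12^28 = (12^14)^2 = 1283918464548864^2 = 1648446623609512543951043690496

Result: 1648446623609512543951043690496
Multiplications needed: 6 (6 lines after 12^1)

12^28 = 1648446623609512543951043690496. Using exponentiation by squaring, this requires 6 multiplications. The key idea: if the exponent is even, square the half-power; if odd, multiply by the base once.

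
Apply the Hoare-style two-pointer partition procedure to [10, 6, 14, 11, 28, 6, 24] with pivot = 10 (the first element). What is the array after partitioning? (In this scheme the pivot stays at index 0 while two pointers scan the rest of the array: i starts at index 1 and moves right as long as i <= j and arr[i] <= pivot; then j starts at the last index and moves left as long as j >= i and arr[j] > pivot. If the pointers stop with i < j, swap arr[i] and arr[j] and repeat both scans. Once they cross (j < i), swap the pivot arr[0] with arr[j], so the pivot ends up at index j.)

Hoare-style two-pointer partition with pivot = 10:

Initial array: [10, 6, 14, 11, 28, 6, 24]

Pointers start at i = 1, j = 6.
i stops at index 2 (arr[2]=14 > 10), j stops at index 5 (arr[5]=6 <= 10): swap arr[2] and arr[5], array becomes [10, 6, 6, 11, 28, 14, 24]
i ends at 3, j ends at 2: the pointers have crossed (j < i), so scanning stops.

Swap pivot arr[0] with arr[2] to place pivot at position 2: [6, 6, 10, 11, 28, 14, 24]
Pivot position: 2

After partitioning with pivot 10, the array becomes [6, 6, 10, 11, 28, 14, 24]. The pivot is placed at index 2. All elements to the left of the pivot are <= 10, and all elements to the right are > 10.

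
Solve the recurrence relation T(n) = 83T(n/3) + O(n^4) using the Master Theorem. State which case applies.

Master Theorem for T(n) = 83T(n/3) + O(n^4):

a = 83, b = 3, c = 4
log_b(a) = log_3(83) = 4.0222

Case 1: c = 4 < log_3(83) = 4.0222
T(n) = O(n^(log_3 83))

For T(n) = 83T(n/3) + O(n^4): log_3(83) = 4.0222. This is Case 1 of the Master Theorem (c < log_b(a), work dominated by leaves), giving O(n^(log_3 83)).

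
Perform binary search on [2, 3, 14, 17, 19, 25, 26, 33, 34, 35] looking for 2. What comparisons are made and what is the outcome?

Binary search for 2 in [2, 3, 14, 17, 19, 25, 26, 33, 34, 35]:

lo=0, hi=9, mid=4, arr[mid]=19 -> 19 > 2, search left half
lo=0, hi=3, mid=1, arr[mid]=3 -> 3 > 2, search left half
lo=0, hi=0, mid=0, arr[mid]=2 -> Found target at index 0!

Binary search finds 2 at index 0 after 3 comparisons. The search repeatedly halves the search space by comparing with the middle element.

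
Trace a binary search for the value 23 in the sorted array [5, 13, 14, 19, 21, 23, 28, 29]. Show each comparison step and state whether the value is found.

Binary search for 23 in [5, 13, 14, 19, 21, 23, 28, 29]:

lo=0, hi=7, mid=3, arr[mid]=19 -> 19 < 23, search right half
lo=4, hi=7, mid=5, arr[mid]=23 -> Found target at index 5!

Binary search finds 23 at index 5 after 2 comparisons. The search repeatedly halves the search space by comparing with the middle element.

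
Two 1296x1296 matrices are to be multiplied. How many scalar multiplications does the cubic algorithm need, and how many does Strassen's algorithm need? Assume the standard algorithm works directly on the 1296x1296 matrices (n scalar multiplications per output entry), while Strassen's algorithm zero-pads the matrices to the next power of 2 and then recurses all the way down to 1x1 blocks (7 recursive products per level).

Matrix multiplication for 1296x1296 matrices:

Strassen's algorithm requires power-of-2 dimensions. Pad 1296x1296 to 2048x2048 (next power of 2).

Standard algorithm: 1296^3 = 2176782336 multiplications
Strassen's algorithm: 7^(log2(2048)) = 7^11 = 1977326743 multiplications
Savings: 2176782336 - 1977326743 = 199455593 multiplications

Standard: 2176782336 multiplications (1296^3). Strassen: 1977326743 multiplications (7^11, after padding to 2048x2048). Strassen reduces 8 recursive multiplications to 7 at each level.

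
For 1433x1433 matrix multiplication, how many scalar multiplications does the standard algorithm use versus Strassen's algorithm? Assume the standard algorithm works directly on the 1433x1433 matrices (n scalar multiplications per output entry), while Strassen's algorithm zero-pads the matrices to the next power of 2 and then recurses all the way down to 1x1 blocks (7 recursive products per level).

Matrix multiplication for 1433x1433 matrices:

Strassen's algorithm requires power-of-2 dimensions. Pad 1433x1433 to 2048x2048 (next power of 2).

Standard algorithm: 1433^3 = 2942649737 multiplications
Strassen's algorithm: 7^(log2(2048)) = 7^11 = 1977326743 multiplications
Savings: 2942649737 - 1977326743 = 965322994 multiplications

Standard: 2942649737 multiplications (1433^3). Strassen: 1977326743 multiplications (7^11, after padding to 2048x2048). Strassen reduces 8 recursive multiplications to 7 at each level.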